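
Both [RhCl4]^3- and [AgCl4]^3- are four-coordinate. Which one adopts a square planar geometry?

For [RhCl4]^3-: Each chloride is −1; balancing the −3 overall charge requires Rh(I). Rh sits in group 9, so the d-electron count is 9 − 1 = 8. A 4d d⁸ ion has a large crystal-field splitting; square planar leaves the high-energy d_{x²−y²} orbital empty and maximises CFSE. → square planar.
For [AgCl4]^3-: Ligand charges: each chloride is −1. With an overall charge of −3 the silver centre must be in the +1 oxidation state. Ag sits in group 11, so the d-electron count is 11 − 1 = 10. A d¹⁰ ion has no crystal-field stabilisation preference between square planar and tetrahedral, so four ligands adopt the sterically favoured tetrahedral geometry. → tetrahedral.

[RhCl4]^3-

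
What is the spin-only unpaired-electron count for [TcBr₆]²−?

3

Summing ligand charges against the −2 overall charge gives an oxidation state of +4 for technetium.
Tc sits in group 7, so the d-electron count is 7 − 4 = 3.
In an octahedral field the d³ configuration is t₂g³e_g⁰ (only one arrangement possible), giving 3 unpaired electrons.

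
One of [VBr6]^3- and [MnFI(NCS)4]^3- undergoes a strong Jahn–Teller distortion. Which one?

[MnFI(NCS)4]^3-

[VBr6]^3-: Each bromide is −1; balancing the −3 overall charge requires V(III). Group 5 minus oxidation state 3 gives a d² configuration. The d² configuration leaves the e_g set evenly filled (or empty) — no strong Jahn–Teller driving force.
[MnFI(NCS)4]^3-: Summing ligand charges against the −3 overall charge gives an oxidation state of +3 for manganese. Manganese is a group-7 element; Mn(III) is therefore d⁴. Fluoride, iodide, and isothiocyanate are weak-field ligands for a first-row metal, so the complex is high-spin. The t₂g³e_g¹ (high-spin) configuration has an unevenly filled e_g set; the Jahn–Teller theorem predicts a tetragonal distortion (typically axial elongation) to lift the degeneracy.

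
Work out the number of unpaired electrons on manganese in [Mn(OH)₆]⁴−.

Each hydroxide is −1; balancing the −4 overall charge requires Mn(II).
Manganese is a group-7 element; Mn(II) is therefore d⁵.
The spin state decides the count: Hydroxide is a weak-field ligand for a first-row metal, so the complex is high-spin.
An octahedral high-spin d⁵ ion is t₂g³e_g², giving 5 unpaired electrons.

5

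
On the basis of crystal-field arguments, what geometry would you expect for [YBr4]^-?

tetrahedral

Each bromide is −1; balancing the −1 overall charge requires Y(III).
Yttrium is a group-3 element; Y(III) is therefore d⁰.
Coordination number: 4.
A d⁰ ion has no crystal-field stabilisation preference between square planar and tetrahedral, so four ligands adopt the sterically favoured tetrahedral geometry.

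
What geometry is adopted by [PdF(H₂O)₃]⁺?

square planar

Ligand charges: each fluoride is −1; water is neutral. With an overall charge of +1 the palladium centre must be in the +2 oxidation state.
Pd sits in group 10, so the d-electron count is 10 − 2 = 8.
With 4 monodentate ligands the coordination number is 4.
A 4d d⁸ ion has a large crystal-field splitting; square planar leaves the high-energy d_{x²−y²} orbital empty and maximises CFSE.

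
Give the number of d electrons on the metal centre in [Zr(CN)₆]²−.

Ligand charges: each cyanide is −1. With an overall charge of −2 the zirconium centre must be in the +4 oxidation state.
Group 4 minus oxidation state 4 gives a d⁰ configuration.

d⁰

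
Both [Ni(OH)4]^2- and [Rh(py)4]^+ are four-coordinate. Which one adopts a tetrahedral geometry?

[Ni(OH)4]^2-

For [Ni(OH)4]^2-: Each hydroxide is −1; balancing the −2 overall charge requires Ni(II). Ni sits in group 10, so the d-electron count is 10 − 2 = 8. Hydroxide is a weak-field ligand. With weak-field ligands the CFSE gain from square planar is small, so a 3d d⁸ ion takes the sterically preferred tetrahedral geometry. → tetrahedral.
For [Rh(py)4]^+: Ligand charges: pyridine is neutral. With an overall charge of +1 the rhodium centre must be in the +1 oxidation state. Rh sits in group 9, so the d-electron count is 9 − 1 = 8. A 4d d⁸ ion has a large crystal-field splitting; square planar leaves the high-energy d_{x²−y²} orbital empty and maximises CFSE. → square planar.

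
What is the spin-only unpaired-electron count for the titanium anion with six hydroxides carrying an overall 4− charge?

2 unpaired electrons

Summing ligand charges against the −4 overall charge gives an oxidation state of +2 for titanium.
Titanium is a group-4 element; Ti(II) is therefore d².
In an octahedral field the d² configuration is t₂g²e_g⁰ (only one arrangement possible), giving 2 unpaired electrons.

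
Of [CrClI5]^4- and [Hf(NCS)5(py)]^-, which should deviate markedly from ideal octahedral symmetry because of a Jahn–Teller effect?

[CrClI5]^4-: Ligand charges: each chloride is −1; each iodide is −1. With an overall charge of −4 the chromium centre must be in the +2 oxidation state. Group 6 minus oxidation state 2 gives a d⁴ configuration. Chloride and iodide are weak-field ligands for a first-row metal, so the complex is high-spin. The t₂g³e_g¹ (high-spin) configuration has an unevenly filled e_g set; the Jahn–Teller theorem predicts a tetragonal distortion (typically axial elongation) to lift the degeneracy.
[Hf(NCS)5(py)]^-: Each isothiocyanate is −1; pyridine is neutral; balancing the −1 overall charge requires Hf(IV). Hafnium is a group-4 element; Hf(IV) is therefore d⁰. The d⁰ configuration leaves the e_g set evenly filled (or empty) — no strong Jahn–Teller driving force.

[CrClI5]^4-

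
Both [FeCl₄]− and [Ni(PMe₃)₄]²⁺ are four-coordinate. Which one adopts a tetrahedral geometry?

For [FeCl₄]−: Summing ligand charges against the −1 overall charge gives an oxidation state of +3 for iron. Iron is a group-8 element; Fe(III) is therefore d⁵. A high-spin d⁵ ion has zero CFSE in either geometry, so four ligands adopt the sterically favoured tetrahedral geometry. → tetrahedral.
For [Ni(PMe₃)₄]²⁺: Trimethylphosphine is neutral; balancing the +2 overall charge requires Ni(II). Group 10 minus oxidation state 2 gives a d⁸ configuration. Trimethylphosphine is a strong-field ligand (high in the spectrochemical series). A 3d d⁸ ion with strong-field ligands gains enough CFSE to favour square planar over tetrahedral. → square planar.

[FeCl₄]−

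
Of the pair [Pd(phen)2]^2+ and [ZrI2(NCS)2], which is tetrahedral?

For [Pd(phen)2]^2+: 1,10-phenanthroline is neutral; balancing the +2 overall charge requires Pd(II). Group 10 minus oxidation state 2 gives a d⁸ configuration. A 4d d⁸ ion has a large crystal-field splitting; square planar leaves the high-energy d_{x²−y²} orbital empty and maximises CFSE. → square planar.
For [ZrI2(NCS)2]: Ligand charges: each iodide is −1; each isothiocyanate is −1. With an overall charge of 0 the zirconium centre must be in the +4 oxidation state. Zr sits in group 4, so the d-electron count is 4 − 4 = 0. A d⁰ ion has no crystal-field stabilisation preference between square planar and tetrahedral, so four ligands adopt the sterically favoured tetrahedral geometry. → tetrahedral.

[ZrI2(NCS)2]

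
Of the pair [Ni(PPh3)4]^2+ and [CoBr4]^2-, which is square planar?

[Ni(PPh3)4]^2+

For [Ni(PPh3)4]^2+: Summing ligand charges against the +2 overall charge gives an oxidation state of +2 for nickel. Nickel is a group-10 element; Ni(II) is therefore d⁸. Triphenylphosphine is a strong-field ligand (high in the spectrochemical series). A 3d d⁸ ion with strong-field ligands gains enough CFSE to favour square planar over tetrahedral. → square planar.
For [CoBr4]^2-: Summing ligand charges against the −2 overall charge gives an oxidation state of +2 for cobalt. Group 9 minus oxidation state 2 gives a d⁷ configuration. For a high-spin 3d d⁷ ion with weak-field ligands the small Δₜ gives little square-planar CFSE advantage, so four ligands adopt the sterically favoured tetrahedral geometry. → tetrahedral.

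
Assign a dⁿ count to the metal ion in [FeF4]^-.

Each fluoride is −1; balancing the −1 overall charge requires Fe(III).
Iron is a group-8 element; Fe(III) is therefore d⁵.

d5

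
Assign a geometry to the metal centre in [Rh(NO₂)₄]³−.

Summing ligand charges against the −3 overall charge gives an oxidation state of +1 for rhodium.
Rh sits in group 9, so the d-electron count is 9 − 1 = 8.
With 4 monodentate ligands the coordination number is 4.
A 4d d⁸ ion has a large crystal-field splitting; square planar leaves the high-energy d_{x²−y²} orbital empty and maximises CFSE.

square planar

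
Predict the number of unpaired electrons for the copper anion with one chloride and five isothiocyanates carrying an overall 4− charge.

1 unpaired electron

Ligand charges: each chloride is −1; each isothiocyanate is −1. With an overall charge of −4 the copper centre must be in the +2 oxidation state.
Cu sits in group 11, so the d-electron count is 11 − 2 = 9.
In an octahedral field the d⁹ configuration is t₂g⁶e_g³ (only one arrangement possible), giving 1 unpaired electron.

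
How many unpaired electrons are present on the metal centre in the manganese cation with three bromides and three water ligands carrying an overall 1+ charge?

3 unpaired electrons

Summing ligand charges against the +1 overall charge gives an oxidation state of +4 for manganese.
Mn sits in group 7, so the d-electron count is 7 − 4 = 3.
In an octahedral field the d³ configuration is t₂g³e_g⁰ (only one arrangement possible), giving 3 unpaired electrons.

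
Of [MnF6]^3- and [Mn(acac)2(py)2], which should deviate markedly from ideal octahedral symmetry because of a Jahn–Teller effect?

[MnF6]^3-: Each fluoride is −1; balancing the −3 overall charge requires Mn(III). Group 7 minus oxidation state 3 gives a d⁴ configuration. Fluoride is a weak-field ligand for a first-row metal, so the complex is high-spin. The t₂g³e_g¹ (high-spin) configuration has an unevenly filled e_g set; the Jahn–Teller theorem predicts a tetragonal distortion (typically axial elongation) to lift the degeneracy.
[Mn(acac)2(py)2]: Each acetylacetonate is −1; pyridine is neutral; balancing the 0 overall charge requires Mn(II). Manganese is a group-7 element; Mn(II) is therefore d⁵. Acetylacetonate is a weak-field ligand for a first-row metal, so the complex is high-spin. The d⁵ configuration leaves the e_g set evenly filled (or empty) — no strong Jahn–Teller driving force.

[MnF6]^3-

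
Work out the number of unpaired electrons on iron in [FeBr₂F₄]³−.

5

Each bromide is −1; each fluoride is −1; balancing the −3 overall charge requires Fe(III).
Group 8 minus oxidation state 3 gives a d⁵ configuration.
The spin state decides the count: Bromide and fluoride are weak-field ligands for a first-row metal, so the complex is high-spin.
An octahedral high-spin d⁵ ion is t₂g³e_g², giving 5 unpaired electrons.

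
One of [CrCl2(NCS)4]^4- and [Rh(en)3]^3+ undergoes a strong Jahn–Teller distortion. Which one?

[CrCl2(NCS)4]^4-: Each chloride is −1; each isothiocyanate is −1; balancing the −4 overall charge requires Cr(II). Group 6 minus oxidation state 2 gives a d⁴ configuration. Chloride and isothiocyanate are weak-field ligands for a first-row metal, so the complex is high-spin. The t₂g³e_g¹ (high-spin) configuration has an unevenly filled e_g set; the Jahn–Teller theorem predicts a tetragonal distortion (typically axial elongation) to lift the degeneracy.
[Rh(en)3]^3+: Summing ligand charges against the +3 overall charge gives an oxidation state of +3 for rhodium. Rhodium is a group-9 element; Rh(III) is therefore d⁶. A 4d ion has a large Δₒ and is invariably low-spin. The d⁶ configuration leaves the e_g set evenly filled (or empty) — no strong Jahn–Teller driving force.

[CrCl2(NCS)4]^4-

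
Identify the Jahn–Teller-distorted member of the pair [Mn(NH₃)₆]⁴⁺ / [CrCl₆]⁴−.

[CrCl₆]⁴−

[Mn(NH₃)₆]⁴⁺: Ligand charges: ammonia is neutral. With an overall charge of +4 the manganese centre must be in the +4 oxidation state. Mn sits in group 7, so the d-electron count is 7 − 4 = 3. The d³ configuration leaves the e_g set evenly filled (or empty) — no strong Jahn–Teller driving force.
[CrCl₆]⁴−: Ligand charges: each chloride is −1. With an overall charge of −4 the chromium centre must be in the +2 oxidation state. Group 6 minus oxidation state 2 gives a d⁴ configuration. Chloride is a weak-field ligand for a first-row metal, so the complex is high-spin. The t₂g³e_g¹ (high-spin) configuration has an unevenly filled e_g set; the Jahn–Teller theorem predicts a tetragonal distortion (typically axial elongation) to lift the degeneracy.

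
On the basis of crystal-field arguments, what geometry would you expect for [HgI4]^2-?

Ligand charges: each iodide is −1. With an overall charge of −2 the mercury centre must be in the +2 oxidation state.
Group 12 minus oxidation state 2 gives a d¹⁰ configuration.
With 4 monodentate ligands the coordination number is 4.
A d¹⁰ ion has no crystal-field stabilisation preference between square planar and tetrahedral, so four ligands adopt the sterically favoured tetrahedral geometry.

tetrahedral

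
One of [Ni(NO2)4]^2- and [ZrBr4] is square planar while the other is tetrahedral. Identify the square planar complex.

[Ni(NO2)4]^2-

For [Ni(NO2)4]^2-: Ligand charges: each nitro (N-bound nitrite) is −1. With an overall charge of −2 the nickel centre must be in the +2 oxidation state. Group 10 minus oxidation state 2 gives a d⁸ configuration. Nitro (N-bound nitrite) is a strong-field ligand (high in the spectrochemical series). A 3d d⁸ ion with strong-field ligands gains enough CFSE to favour square planar over tetrahedral. → square planar.
For [ZrBr4]: Ligand charges: each bromide is −1. With an overall charge of 0 the zirconium centre must be in the +4 oxidation state. Zirconium is a group-4 element; Zr(IV) is therefore d⁰. A d⁰ ion has no crystal-field stabilisation preference between square planar and tetrahedral, so four ligands adopt the sterically favoured tetrahedral geometry. → tetrahedral.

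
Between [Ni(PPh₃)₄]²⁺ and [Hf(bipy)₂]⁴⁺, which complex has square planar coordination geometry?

For [Ni(PPh₃)₄]²⁺: Summing ligand charges against the +2 overall charge gives an oxidation state of +2 for nickel. Nickel is a group-10 element; Ni(II) is therefore d⁸. Triphenylphosphine is a strong-field ligand (high in the spectrochemical series). A 3d d⁸ ion with strong-field ligands gains enough CFSE to favour square planar over tetrahedral. → square planar.
For [Hf(bipy)₂]⁴⁺: Ligand charges: 2,2′-bipyridine is neutral. With an overall charge of +4 the hafnium centre must be in the +4 oxidation state. Group 4 minus oxidation state 4 gives a d⁰ configuration. A d⁰ ion has no crystal-field stabilisation preference between square planar and tetrahedral, so four ligands adopt the sterically favoured tetrahedral geometry. → tetrahedral.

[Ni(PPh₃)₄]²⁺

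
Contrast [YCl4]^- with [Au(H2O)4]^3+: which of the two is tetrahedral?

For [YCl4]^-: Each chloride is −1; balancing the −1 overall charge requires Y(III). Y sits in group 3, so the d-electron count is 3 − 3 = 0. A d⁰ ion has no crystal-field stabilisation preference between square planar and tetrahedral, so four ligands adopt the sterically favoured tetrahedral geometry. → tetrahedral.
For [Au(H2O)4]^3+: Ligand charges: water is neutral. With an overall charge of +3 the gold centre must be in the +3 oxidation state. Group 11 minus oxidation state 3 gives a d⁸ configuration. A 5d d⁸ ion has a large crystal-field splitting; square planar leaves the high-energy d_{x²−y²} orbital empty and maximises CFSE. → square planar.

[YCl4]^-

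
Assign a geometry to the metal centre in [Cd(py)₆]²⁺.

Ligand charges: pyridine is neutral. With an overall charge of +2 the cadmium centre must be in the +2 oxidation state.
Group 12 minus oxidation state 2 gives a d¹⁰ configuration.
With 6 monodentate ligands the coordination number is 6.
Six donors around a single metal centre give an octahedral coordination sphere.

octahedral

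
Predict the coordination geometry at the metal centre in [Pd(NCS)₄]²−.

square planar

Summing ligand charges against the −2 overall charge gives an oxidation state of +2 for palladium.
Group 10 minus oxidation state 2 gives a d⁸ configuration.
With 4 monodentate ligands the coordination number is 4.
A 4d d⁸ ion has a large crystal-field splitting; square planar leaves the high-energy d_{x²−y²} orbital empty and maximises CFSE.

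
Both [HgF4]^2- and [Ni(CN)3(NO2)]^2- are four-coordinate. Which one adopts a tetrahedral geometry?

[HgF4]^2-

For [HgF4]^2-: Summing ligand charges against the −2 overall charge gives an oxidation state of +2 for mercury. Hg sits in group 12, so the d-electron count is 12 − 2 = 10. A d¹⁰ ion has no crystal-field stabilisation preference between square planar and tetrahedral, so four ligands adopt the sterically favoured tetrahedral geometry. → tetrahedral.
For [Ni(CN)3(NO2)]^2-: Each cyanide is −1; each nitro (N-bound nitrite) is −1; balancing the −2 overall charge requires Ni(II). Group 10 minus oxidation state 2 gives a d⁸ configuration. Cyanide and nitro (N-bound nitrite) are strong-field ligands (high in the spectrochemical series). A 3d d⁸ ion with strong-field ligands gains enough CFSE to favour square planar over tetrahedral. → square planar.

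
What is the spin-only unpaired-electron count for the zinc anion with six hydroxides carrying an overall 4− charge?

Each hydroxide is −1; balancing the −4 overall charge requires Zn(II).
Zn sits in group 12, so the d-electron count is 12 − 2 = 10.
In an octahedral field the d¹⁰ configuration is t₂g⁶e_g⁴, giving 0 unpaired electrons.

0 unpaired electrons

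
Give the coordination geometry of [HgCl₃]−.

Ligand charges: each chloride is −1. With an overall charge of −1 the mercury centre must be in the +2 oxidation state.
Mercury is a group-12 element; Hg(II) is therefore d¹⁰.
Coordination number: 3.
Three ligands around a d¹⁰ centre minimise repulsion in a trigonal-planar arrangement.

trigonal planar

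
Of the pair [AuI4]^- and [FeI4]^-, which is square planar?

For [AuI4]^-: Summing ligand charges against the −1 overall charge gives an oxidation state of +3 for gold. Au sits in group 11, so the d-electron count is 11 − 3 = 8. A 5d d⁸ ion has a large crystal-field splitting; square planar leaves the high-energy d_{x²−y²} orbital empty and maximises CFSE. → square planar.
For [FeI4]^-: Ligand charges: each iodide is −1. With an overall charge of −1 the iron centre must be in the +3 oxidation state. Group 8 minus oxidation state 3 gives a d⁵ configuration. A high-spin d⁵ ion has zero CFSE in either geometry, so four ligands adopt the sterically favoured tetrahedral geometry. → tetrahedral.

[AuI4]^-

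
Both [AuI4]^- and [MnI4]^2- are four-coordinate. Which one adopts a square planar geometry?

For [AuI4]^-: Each iodide is −1; balancing the −1 overall charge requires Au(III). Au sits in group 11, so the d-electron count is 11 − 3 = 8. A 5d d⁸ ion has a large crystal-field splitting; square planar leaves the high-energy d_{x²−y²} orbital empty and maximises CFSE. → square planar.
For [MnI4]^2-: Summing ligand charges against the −2 overall charge gives an oxidation state of +2 for manganese. Mn sits in group 7, so the d-electron count is 7 − 2 = 5. A high-spin d⁵ ion has zero CFSE in either geometry, so four ligands adopt the sterically favoured tetrahedral geometry. → tetrahedral.

[AuI4]^-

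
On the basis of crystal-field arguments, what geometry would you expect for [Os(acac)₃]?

Summing ligand charges against the 0 overall charge gives an oxidation state of +3 for osmium.
Group 8 minus oxidation state 3 gives a d⁵ configuration.
Counting donor atoms: 3×acetylacetonate (bidentate) → 6 donors. Coordination number = 6.
Six donors around a single metal centre give an octahedral coordination sphere.

octahedral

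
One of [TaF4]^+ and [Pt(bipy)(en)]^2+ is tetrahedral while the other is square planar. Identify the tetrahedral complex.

For [TaF4]^+: Summing ligand charges against the +1 overall charge gives an oxidation state of +5 for tantalum. Tantalum is a group-5 element; Ta(V) is therefore d⁰. A d⁰ ion has no crystal-field stabilisation preference between square planar and tetrahedral, so four ligands adopt the sterically favoured tetrahedral geometry. → tetrahedral.
For [Pt(bipy)(en)]^2+: Summing ligand charges against the +2 overall charge gives an oxidation state of +2 for platinum. Group 10 minus oxidation state 2 gives a d⁸ configuration. A 5d d⁸ ion has a large crystal-field splitting; square planar leaves the high-energy d_{x²−y²} orbital empty and maximises CFSE. → square planar.

[TaF4]^+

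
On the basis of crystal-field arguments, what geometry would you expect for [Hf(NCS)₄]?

tetrahedral

Ligand charges: each isothiocyanate is −1. With an overall charge of 0 the hafnium centre must be in the +4 oxidation state.
Group 4 minus oxidation state 4 gives a d⁰ configuration.
With 4 monodentate ligands the coordination number is 4.
A d⁰ ion has no crystal-field stabilisation preference between square planar and tetrahedral, so four ligands adopt the sterically favoured tetrahedral geometry.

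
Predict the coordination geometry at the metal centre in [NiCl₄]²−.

tetrahedral

Each chloride is −1; balancing the −2 overall charge requires Ni(II).
Ni sits in group 10, so the d-electron count is 10 − 2 = 8.
Coordination number: 4.
Chloride is a weak-field ligand.
With weak-field ligands the CFSE gain from square planar is small, so a 3d d⁸ ion takes the sterically preferred tetrahedral geometry.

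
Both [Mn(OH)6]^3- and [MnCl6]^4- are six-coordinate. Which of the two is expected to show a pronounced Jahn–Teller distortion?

[Mn(OH)6]^3-: Ligand charges: each hydroxide is −1. With an overall charge of −3 the manganese centre must be in the +3 oxidation state. Manganese is a group-7 element; Mn(III) is therefore d⁴. Hydroxide is a weak-field ligand for a first-row metal, so the complex is high-spin. The t₂g³e_g¹ (high-spin) configuration has an unevenly filled e_g set; the Jahn–Teller theorem predicts a tetragonal distortion (typically axial elongation) to lift the degeneracy.
[MnCl6]^4-: Summing ligand charges against the −4 overall charge gives an oxidation state of +2 for manganese. Group 7 minus oxidation state 2 gives a d⁵ configuration. Chloride is a weak-field ligand for a first-row metal, so the complex is high-spin. The d⁵ configuration leaves the e_g set evenly filled (or empty) — no strong Jahn–Teller driving force.

[Mn(OH)6]^3-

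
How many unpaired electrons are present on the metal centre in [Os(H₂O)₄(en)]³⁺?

1

Water is neutral; ethylenediamine is neutral; balancing the +3 overall charge requires Os(III).
Osmium is a group-8 element; Os(III) is therefore d⁵.
Counting donor atoms: 4×water (monodentate) → 4 donors; 1×ethylenediamine (bidentate) → 2 donors. Coordination number = 6.
The spin state decides the count: a 5d ion has a large Δₒ and is invariably low-spin.
An octahedral low-spin d⁵ ion is t₂g⁵e_g⁰, giving 1 unpaired electron.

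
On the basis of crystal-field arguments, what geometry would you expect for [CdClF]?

Ligand charges: each chloride is −1; each fluoride is −1. With an overall charge of 0 the cadmium centre must be in the +2 oxidation state.
Cd sits in group 12, so the d-electron count is 12 − 2 = 10.
Coordination number: 2.
A d¹⁰ ion with only two ligands adopts a linear arrangement (sp hybridisation; no CFSE preference).

linear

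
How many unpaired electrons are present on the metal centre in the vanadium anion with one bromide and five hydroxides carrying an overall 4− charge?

Ligand charges: each bromide is −1; each hydroxide is −1. With an overall charge of −4 the vanadium centre must be in the +2 oxidation state.
Vanadium is a group-5 element; V(II) is therefore d³.
In an octahedral field the d³ configuration is t₂g³e_g⁰ (only one arrangement possible), giving 3 unpaired electrons.

3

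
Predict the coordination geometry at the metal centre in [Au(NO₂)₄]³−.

tetrahedral

Ligand charges: each nitro (N-bound nitrite) is −1. With an overall charge of −3 the gold centre must be in the +1 oxidation state.
Au sits in group 11, so the d-electron count is 11 − 1 = 10.
With 4 monodentate ligands the coordination number is 4.
A d¹⁰ ion has no crystal-field stabilisation preference between square planar and tetrahedral, so four ligands adopt the sterically favoured tetrahedral geometry.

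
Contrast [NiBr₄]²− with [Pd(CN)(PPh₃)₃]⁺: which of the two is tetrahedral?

For [NiBr₄]²−: Each bromide is −1; balancing the −2 overall charge requires Ni(II). Ni sits in group 10, so the d-electron count is 10 − 2 = 8. Bromide is a weak-field ligand. With weak-field ligands the CFSE gain from square planar is small, so a 3d d⁸ ion takes the sterically preferred tetrahedral geometry. → tetrahedral.
For [Pd(CN)(PPh₃)₃]⁺: Summing ligand charges against the +1 overall charge gives an oxidation state of +2 for palladium. Group 10 minus oxidation state 2 gives a d⁸ configuration. A 4d d⁸ ion has a large crystal-field splitting; square planar leaves the high-energy d_{x²−y²} orbital empty and maximises CFSE. → square planar.

[NiBr₄]²−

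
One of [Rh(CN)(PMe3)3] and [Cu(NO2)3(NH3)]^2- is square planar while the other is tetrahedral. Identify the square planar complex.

For [Rh(CN)(PMe3)3]: Ligand charges: each cyanide is −1; trimethylphosphine is neutral. With an overall charge of 0 the rhodium centre must be in the +1 oxidation state. Rhodium is a group-9 element; Rh(I) is therefore d⁸. A 4d d⁸ ion has a large crystal-field splitting; square planar leaves the high-energy d_{x²−y²} orbital empty and maximises CFSE. → square planar.
For [Cu(NO2)3(NH3)]^2-: Each nitro (N-bound nitrite) is −1; ammonia is neutral; balancing the −2 overall charge requires Cu(I). Copper is a group-11 element; Cu(I) is therefore d¹⁰. A d¹⁰ ion has no crystal-field stabilisation preference between square planar and tetrahedral, so four ligands adopt the sterically favoured tetrahedral geometry. → tetrahedral.

[Rh(CN)(PMe3)3]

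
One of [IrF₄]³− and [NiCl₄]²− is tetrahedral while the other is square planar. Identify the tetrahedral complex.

[NiCl₄]²−

For [IrF₄]³−: Summing ligand charges against the −3 overall charge gives an oxidation state of +1 for iridium. Group 9 minus oxidation state 1 gives a d⁸ configuration. A 5d d⁸ ion has a large crystal-field splitting; square planar leaves the high-energy d_{x²−y²} orbital empty and maximises CFSE. → square planar.
For [NiCl₄]²−: Ligand charges: each chloride is −1. With an overall charge of −2 the nickel centre must be in the +2 oxidation state. Ni sits in group 10, so the d-electron count is 10 − 2 = 8. Chloride is a weak-field ligand. With weak-field ligands the CFSE gain from square planar is small, so a 3d d⁸ ion takes the sterically preferred tetrahedral geometry. → tetrahedral.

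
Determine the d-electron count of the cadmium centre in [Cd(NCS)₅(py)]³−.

d¹⁰

Summing ligand charges against the −3 overall charge gives an oxidation state of +2 for cadmium.
Cd sits in group 12, so the d-electron count is 12 − 2 = 10.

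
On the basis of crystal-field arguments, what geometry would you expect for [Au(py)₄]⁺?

tetrahedral

Pyridine is neutral; balancing the +1 overall charge requires Au(I).
Group 11 minus oxidation state 1 gives a d¹⁰ configuration.
Coordination number: 4.
A d¹⁰ ion has no crystal-field stabilisation preference between square planar and tetrahedral, so four ligands adopt the sterically favoured tetrahedral geometry.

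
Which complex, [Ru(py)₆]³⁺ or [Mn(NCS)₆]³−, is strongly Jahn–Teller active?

[Ru(py)₆]³⁺: Pyridine is neutral; balancing the +3 overall charge requires Ru(III). Ru sits in group 8, so the d-electron count is 8 − 3 = 5. A 4d ion has a large Δₒ and is invariably low-spin. The d⁵ configuration leaves the e_g set evenly filled (or empty) — no strong Jahn–Teller driving force.
[Mn(NCS)₆]³−: Each isothiocyanate is −1; balancing the −3 overall charge requires Mn(III). Manganese is a group-7 element; Mn(III) is therefore d⁴. Isothiocyanate is a weak-field ligand for a first-row metal, so the complex is high-spin. The t₂g³e_g¹ (high-spin) configuration has an unevenly filled e_g set; the Jahn–Teller theorem predicts a tetragonal distortion (typically axial elongation) to lift the degeneracy.

[Mn(NCS)₆]³−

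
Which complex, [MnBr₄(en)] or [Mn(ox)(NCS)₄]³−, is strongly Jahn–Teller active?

[Mn(ox)(NCS)₄]³−

[MnBr₄(en)]: Summing ligand charges against the 0 overall charge gives an oxidation state of +4 for manganese. Group 7 minus oxidation state 4 gives a d³ configuration. The d³ configuration leaves the e_g set evenly filled (or empty) — no strong Jahn–Teller driving force.
[Mn(ox)(NCS)₄]³−: Ligand charges: each oxalate is −2; each isothiocyanate is −1. With an overall charge of −3 the manganese centre must be in the +3 oxidation state. Group 7 minus oxidation state 3 gives a d⁴ configuration. Isothiocyanate and oxalate are weak-field ligands for a first-row metal, so the complex is high-spin. The t₂g³e_g¹ (high-spin) configuration has an unevenly filled e_g set; the Jahn–Teller theorem predicts a tetragonal distortion (typically axial elongation) to lift the degeneracy.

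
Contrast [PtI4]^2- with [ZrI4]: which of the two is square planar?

For [PtI4]^2-: Ligand charges: each iodide is −1. With an overall charge of −2 the platinum centre must be in the +2 oxidation state. Group 10 minus oxidation state 2 gives a d⁸ configuration. A 5d d⁸ ion has a large crystal-field splitting; square planar leaves the high-energy d_{x²−y²} orbital empty and maximises CFSE. → square planar.
For [ZrI4]: Ligand charges: each iodide is −1. With an overall charge of 0 the zirconium centre must be in the +4 oxidation state. Group 4 minus oxidation state 4 gives a d⁰ configuration. A d⁰ ion has no crystal-field stabilisation preference between square planar and tetrahedral, so four ligands adopt the sterically favoured tetrahedral geometry. → tetrahedral.

[PtI4]^2-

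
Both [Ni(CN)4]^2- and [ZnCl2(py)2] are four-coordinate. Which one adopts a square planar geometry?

For [Ni(CN)4]^2-: Ligand charges: each cyanide is −1. With an overall charge of −2 the nickel centre must be in the +2 oxidation state. Group 10 minus oxidation state 2 gives a d⁸ configuration. Cyanide is a strong-field ligand (high in the spectrochemical series). A 3d d⁸ ion with strong-field ligands gains enough CFSE to favour square planar over tetrahedral. → square planar.
For [ZnCl2(py)2]: Summing ligand charges against the 0 overall charge gives an oxidation state of +2 for zinc. Zinc is a group-12 element; Zn(II) is therefore d¹⁰. A d¹⁰ ion has no crystal-field stabilisation preference between square planar and tetrahedral, so four ligands adopt the sterically favoured tetrahedral geometry. → tetrahedral.

[Ni(CN)4]^2-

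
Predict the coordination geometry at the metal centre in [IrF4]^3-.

Ligand charges: each fluoride is −1. With an overall charge of −3 the iridium centre must be in the +1 oxidation state.
Ir sits in group 9, so the d-electron count is 9 − 1 = 8.
With 4 monodentate ligands the coordination number is 4.
A 5d d⁸ ion has a large crystal-field splitting; square planar leaves the high-energy d_{x²−y²} orbital empty and maximises CFSE.

square planar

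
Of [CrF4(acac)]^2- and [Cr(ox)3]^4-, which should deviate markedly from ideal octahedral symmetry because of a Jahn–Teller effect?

[CrF4(acac)]^2-: Each fluoride is −1; each acetylacetonate is −1; balancing the −2 overall charge requires Cr(III). Group 6 minus oxidation state 3 gives a d³ configuration. The d³ configuration leaves the e_g set evenly filled (or empty) — no strong Jahn–Teller driving force.
[Cr(ox)3]^4-: Summing ligand charges against the −4 overall charge gives an oxidation state of +2 for chromium. Group 6 minus oxidation state 2 gives a d⁴ configuration. Oxalate is a weak-field ligand for a first-row metal, so the complex is high-spin. The t₂g³e_g¹ (high-spin) configuration has an unevenly filled e_g set; the Jahn–Teller theorem predicts a tetragonal distortion (typically axial elongation) to lift the degeneracy.

[Cr(ox)3]^4-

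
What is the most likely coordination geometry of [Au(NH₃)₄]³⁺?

Ligand charges: ammonia is neutral. With an overall charge of +3 the gold centre must be in the +3 oxidation state.
Group 11 minus oxidation state 3 gives a d⁸ configuration.
Coordination number: 4.
A 5d d⁸ ion has a large crystal-field splitting; square planar leaves the high-energy d_{x²−y²} orbital empty and maximises CFSE.

square planar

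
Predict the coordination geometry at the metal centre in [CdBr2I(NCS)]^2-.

Summing ligand charges against the −2 overall charge gives an oxidation state of +2 for cadmium.
Group 12 minus oxidation state 2 gives a d¹⁰ configuration.
Coordination number: 4.
A d¹⁰ ion has no crystal-field stabilisation preference between square planar and tetrahedral, so four ligands adopt the sterically favoured tetrahedral geometry.

tetrahedral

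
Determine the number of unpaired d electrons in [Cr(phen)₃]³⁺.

Summing ligand charges against the +3 overall charge gives an oxidation state of +3 for chromium.
Chromium is a group-6 element; Cr(III) is therefore d³.
Counting donor atoms: 3×1,10-phenanthroline (bidentate) → 6 donors. Coordination number = 6.
In an octahedral field the d³ configuration is t₂g³e_g⁰ (only one arrangement possible), giving 3 unpaired electrons.

3 unpaired electrons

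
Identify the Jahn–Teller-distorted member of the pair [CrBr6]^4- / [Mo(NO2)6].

[CrBr6]^4-

[CrBr6]^4-: Each bromide is −1; balancing the −4 overall charge requires Cr(II). Cr sits in group 6, so the d-electron count is 6 − 2 = 4. Bromide is a weak-field ligand for a first-row metal, so the complex is high-spin. The t₂g³e_g¹ (high-spin) configuration has an unevenly filled e_g set; the Jahn–Teller theorem predicts a tetragonal distortion (typically axial elongation) to lift the degeneracy.
[Mo(NO2)6]: Summing ligand charges against the 0 overall charge gives an oxidation state of +6 for molybdenum. Molybdenum is a group-6 element; Mo(VI) is therefore d⁰. The d⁰ configuration leaves the e_g set evenly filled (or empty) — no strong Jahn–Teller driving force.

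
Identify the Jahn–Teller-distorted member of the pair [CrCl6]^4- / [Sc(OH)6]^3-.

[CrCl6]^4-

[CrCl6]^4-: Ligand charges: each chloride is −1. With an overall charge of −4 the chromium centre must be in the +2 oxidation state. Chromium is a group-6 element; Cr(II) is therefore d⁴. Chloride is a weak-field ligand for a first-row metal, so the complex is high-spin. The t₂g³e_g¹ (high-spin) configuration has an unevenly filled e_g set; the Jahn–Teller theorem predicts a tetragonal distortion (typically axial elongation) to lift the degeneracy.
[Sc(OH)6]^3-: Summing ligand charges against the −3 overall charge gives an oxidation state of +3 for scandium. Scandium is a group-3 element; Sc(III) is therefore d⁰. The d⁰ configuration leaves the e_g set evenly filled (or empty) — no strong Jahn–Teller driving force.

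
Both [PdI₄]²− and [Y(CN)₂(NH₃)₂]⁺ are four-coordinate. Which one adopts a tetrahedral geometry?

[Y(CN)₂(NH₃)₂]⁺

For [PdI₄]²−: Ligand charges: each iodide is −1. With an overall charge of −2 the palladium centre must be in the +2 oxidation state. Palladium is a group-10 element; Pd(II) is therefore d⁸. A 4d d⁸ ion has a large crystal-field splitting; square planar leaves the high-energy d_{x²−y²} orbital empty and maximises CFSE. → square planar.
For [Y(CN)₂(NH₃)₂]⁺: Ligand charges: each cyanide is −1; ammonia is neutral. With an overall charge of +1 the yttrium centre must be in the +3 oxidation state. Y sits in group 3, so the d-electron count is 3 − 3 = 0. A d⁰ ion has no crystal-field stabilisation preference between square planar and tetrahedral, so four ligands adopt the sterically favoured tetrahedral geometry. → tetrahedral.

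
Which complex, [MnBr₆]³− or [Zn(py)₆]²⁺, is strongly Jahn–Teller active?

[MnBr₆]³−

[MnBr₆]³−: Each bromide is −1; balancing the −3 overall charge requires Mn(III). Group 7 minus oxidation state 3 gives a d⁴ configuration. Bromide is a weak-field ligand for a first-row metal, so the complex is high-spin. The t₂g³e_g¹ (high-spin) configuration has an unevenly filled e_g set; the Jahn–Teller theorem predicts a tetragonal distortion (typically axial elongation) to lift the degeneracy.
[Zn(py)₆]²⁺: Pyridine is neutral; balancing the +2 overall charge requires Zn(II). Zinc is a group-12 element; Zn(II) is therefore d¹⁰. The d¹⁰ configuration leaves the e_g set evenly filled (or empty) — no strong Jahn–Teller driving force.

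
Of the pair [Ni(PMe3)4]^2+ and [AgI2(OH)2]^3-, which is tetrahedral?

[AgI2(OH)2]^3-

For [Ni(PMe3)4]^2+: Summing ligand charges against the +2 overall charge gives an oxidation state of +2 for nickel. Group 10 minus oxidation state 2 gives a d⁸ configuration. Trimethylphosphine is a strong-field ligand (high in the spectrochemical series). A 3d d⁸ ion with strong-field ligands gains enough CFSE to favour square planar over tetrahedral. → square planar.
For [AgI2(OH)2]^3-: Summing ligand charges against the −3 overall charge gives an oxidation state of +1 for silver. Silver is a group-11 element; Ag(I) is therefore d¹⁰. A d¹⁰ ion has no crystal-field stabilisation preference between square planar and tetrahedral, so four ligands adopt the sterically favoured tetrahedral geometry. → tetrahedral.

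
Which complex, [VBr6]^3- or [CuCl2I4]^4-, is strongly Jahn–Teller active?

[VBr6]^3-: Ligand charges: each bromide is −1. With an overall charge of −3 the vanadium centre must be in the +3 oxidation state. Vanadium is a group-5 element; V(III) is therefore d². The d² configuration leaves the e_g set evenly filled (or empty) — no strong Jahn–Teller driving force.
[CuCl2I4]^4-: Ligand charges: each chloride is −1; each iodide is −1. With an overall charge of −4 the copper centre must be in the +2 oxidation state. Cu sits in group 11, so the d-electron count is 11 − 2 = 9. The t₂g⁶e_g³ configuration has an unevenly filled e_g set; the Jahn–Teller theorem predicts a tetragonal distortion (typically axial elongation) to lift the degeneracy.

[CuCl2I4]^4-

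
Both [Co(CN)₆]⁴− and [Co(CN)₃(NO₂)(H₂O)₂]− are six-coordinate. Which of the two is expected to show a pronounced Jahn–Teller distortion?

[Co(CN)₆]⁴−: Each cyanide is −1; balancing the −4 overall charge requires Co(II). Cobalt is a group-9 element; Co(II) is therefore d⁷. Cyanide is a strong-field ligand (high in the spectrochemical series) for a first-row metal, so the complex is low-spin. The t₂g⁶e_g¹ (low-spin) configuration has an unevenly filled e_g set; the Jahn–Teller theorem predicts a tetragonal distortion (typically axial elongation) to lift the degeneracy.
[Co(CN)₃(NO₂)(H₂O)₂]−: Summing ligand charges against the −1 overall charge gives an oxidation state of +3 for cobalt. Co sits in group 9, so the d-electron count is 9 − 3 = 6. Co(III) has an exceptionally large octahedral splitting and is low-spin with essentially every ligand except fluoride. The d⁶ configuration leaves the e_g set evenly filled (or empty) — no strong Jahn–Teller driving force.

[Co(CN)₆]⁴−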